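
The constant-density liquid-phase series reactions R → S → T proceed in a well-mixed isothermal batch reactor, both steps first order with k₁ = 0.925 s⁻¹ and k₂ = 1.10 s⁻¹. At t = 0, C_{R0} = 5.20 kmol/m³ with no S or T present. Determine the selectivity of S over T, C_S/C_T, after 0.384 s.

The intermediate concentration in a first-order A→B→C sequence is C_S = k₁C_{R0}(e^(−k₁t) − e^(−k₂t))/(k₂−k₁).
e^(−k₁t) = e^(−0.925×0.384) = e^(−0.3552) = 0.7010; e^(−k₂t) = e^(−0.4224) = 0.6555.
C_S = 0.925×5.20/(1.10−0.925) × (0.7010−0.6555) = 27.49×0.04556 = 1.252 kmol/m³.
C_R = C_{R0}e^(−k₁t) = 3.645 kmol/m³, so C_T = C_{R0}−C_R−C_S = 0.3023 kmol/m³; C_S/C_T = 4.14.

4.14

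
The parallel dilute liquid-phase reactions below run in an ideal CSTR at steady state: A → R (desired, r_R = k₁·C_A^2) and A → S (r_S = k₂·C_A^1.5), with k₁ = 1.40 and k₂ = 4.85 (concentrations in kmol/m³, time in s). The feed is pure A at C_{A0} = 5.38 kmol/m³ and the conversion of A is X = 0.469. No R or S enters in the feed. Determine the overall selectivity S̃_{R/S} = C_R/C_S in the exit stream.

0.488

Exit C_A = C_{A0}(1−X) = 5.38×0.531 = 2.857 kmol/m³.
In a CSTR the entire volume is at exit conditions, so r_R = 1.40×2.857^2 = 11.43 and r_S = 4.85×2.857^1.5 = 23.42.
Overall selectivity = C_R/C_S = r_Rτ/(r_Sτ) = r_R/r_S = 0.488.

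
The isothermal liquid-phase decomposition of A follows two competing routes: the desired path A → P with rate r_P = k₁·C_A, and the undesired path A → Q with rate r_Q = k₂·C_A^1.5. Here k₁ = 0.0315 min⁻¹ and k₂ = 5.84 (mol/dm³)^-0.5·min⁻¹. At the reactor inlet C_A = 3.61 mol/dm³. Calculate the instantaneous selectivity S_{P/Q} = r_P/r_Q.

S_{P/Q} = r_P/r_Q = (k₁·C_A)/(k₂·C_A^1.5) = (k₁/k₂)·C_A^-0.5.
= (0.0315×3.610) / (5.84×3.610^1.5) = 0.1137/40.06 = 0.00284.
The undesired path is higher order in A, so low C_A (CSTR or dilute feed) favours P.

0.00284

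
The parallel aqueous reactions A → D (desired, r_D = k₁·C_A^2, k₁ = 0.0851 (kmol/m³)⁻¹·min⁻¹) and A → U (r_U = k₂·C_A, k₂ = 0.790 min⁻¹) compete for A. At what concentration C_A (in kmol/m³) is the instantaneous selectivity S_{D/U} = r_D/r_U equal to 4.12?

38.2 kmol/m³

S_{D/U} = (k₁/k₂)·C_A ⇒ C_A = S·k₂/k₁.
= 4.12×0.790/0.0851 = 38.2 kmol/m³.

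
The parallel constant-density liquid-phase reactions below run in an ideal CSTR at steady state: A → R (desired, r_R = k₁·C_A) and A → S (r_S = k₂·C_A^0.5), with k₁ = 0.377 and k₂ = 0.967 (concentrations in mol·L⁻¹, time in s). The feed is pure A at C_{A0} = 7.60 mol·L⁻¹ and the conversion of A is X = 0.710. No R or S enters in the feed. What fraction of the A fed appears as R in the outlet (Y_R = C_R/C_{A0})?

0.260

Exit C_A = C_{A0}(1−X) = 7.60×0.290 = 2.204 mol·L⁻¹.
A CSTR operates uniformly at the exit composition, giving r_R = 0.8309 and r_S = 1.436 (each k·C_A^n at C_A = 2.204).
Fraction of consumed A going to R: r_R/(r_R+r_S) = 0.3666.
C_R = 0.3666·C_{A0}·X = 0.3666×7.60×0.710 = 1.98 mol·L⁻¹; Y_R = C_R/C_{A0} = 0.260.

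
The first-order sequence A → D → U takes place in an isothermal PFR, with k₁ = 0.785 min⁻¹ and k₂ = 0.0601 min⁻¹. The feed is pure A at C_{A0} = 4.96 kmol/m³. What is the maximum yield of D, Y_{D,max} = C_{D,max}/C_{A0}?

Evaluating C_D at τ_opt = ln(k₂/k₁)/(k₂−k₁) gives C_{D,max}/C_{A0} = (k₁/k₂)^[k₂/(k₂−k₁)].
= (0.785/0.0601)^(0.0601/(0.0601−0.785)) = (13.06)^(-0.08291) = 0.8081.

0.808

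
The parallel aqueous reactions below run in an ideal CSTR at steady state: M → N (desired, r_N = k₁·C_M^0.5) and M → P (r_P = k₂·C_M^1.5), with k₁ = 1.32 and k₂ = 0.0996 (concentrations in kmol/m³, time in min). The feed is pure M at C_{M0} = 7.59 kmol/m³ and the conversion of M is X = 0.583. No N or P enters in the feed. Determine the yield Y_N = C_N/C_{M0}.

Exit C_M = C_{M0}(1−X) = 7.59×0.417 = 3.165 kmol/m³.
In a CSTR the entire volume is at exit conditions, so r_N = 1.32×3.165^0.5 = 2.348 and r_P = 0.0996×3.165^1.5 = 0.5608.
Fraction of consumed M going to N: r_N/(r_N+r_P) = 0.8072.
C_N = 0.8072·C_{M0}·X = 0.8072×7.59×0.583 = 3.57 kmol/m³; Y_N = C_N/C_{M0} = 0.471.

0.471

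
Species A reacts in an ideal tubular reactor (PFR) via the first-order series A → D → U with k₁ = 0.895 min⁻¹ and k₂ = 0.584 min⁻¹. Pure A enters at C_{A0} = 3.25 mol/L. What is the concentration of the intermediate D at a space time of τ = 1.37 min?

1.46 mol/L

For first-order series with pure A initially, C_D(τ) = k₁C_{A0}/(k₂−k₁)·(e^(−k₁τ) − e^(−k₂τ)).
e^(−k₁τ) = e^(−0.895×1.37) = e^(−1.226) = 0.2934; e^(−k₂τ) = e^(−0.8001) = 0.4493.
C_D = 0.895×3.25/(0.584−0.895) × (0.2934−0.4493) = (-9.353)×(-0.1559) = 1.458 mol/L.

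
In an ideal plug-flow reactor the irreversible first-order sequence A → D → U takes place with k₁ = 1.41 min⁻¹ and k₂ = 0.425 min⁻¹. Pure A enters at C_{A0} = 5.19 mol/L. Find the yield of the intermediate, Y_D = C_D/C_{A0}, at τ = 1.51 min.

For first-order series with pure A initially, C_D(τ) = k₁C_{A0}/(k₂−k₁)·(e^(−k₁τ) − e^(−k₂τ)).
e^(−k₁τ) = e^(−1.41×1.51) = e^(−2.129) = 0.1189; e^(−k₂τ) = e^(−0.6417) = 0.5264.
C_D = 1.41×5.19/(0.425−1.41) × (0.1189−0.5264) = (-7.429)×(-0.4074) = 3.027 mol/L.
Y_D = C_D/C_{A0} = 3.027/5.19 = 0.583.

0.583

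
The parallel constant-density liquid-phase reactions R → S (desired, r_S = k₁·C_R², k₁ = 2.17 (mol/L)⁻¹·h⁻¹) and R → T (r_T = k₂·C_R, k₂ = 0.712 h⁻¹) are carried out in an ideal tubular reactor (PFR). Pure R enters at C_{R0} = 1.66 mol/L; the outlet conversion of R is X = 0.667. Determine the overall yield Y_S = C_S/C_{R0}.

0.506

C_R = C_{R0}(1−X) = 0.5528 mol/L.
Along a PFR/batch, dC_T/dC_R = −r_T/(r_S+r_T) = −k₂/(k₂+k₁·C_R).
Integrating from C_{R0} to C_R: C_T = (0.712/2.17)·ln[(0.712+2.17·1.66)/(0.712+2.17·0.553)] = 0.3281·ln(4.314/1.912) = 0.2671 mol/L.
Then C_S = (C_{R0}−C_R) − C_T = 1.107 − 0.2671 = 0.8401 mol/L.
Y_S = C_S/C_{R0} = 0.8401/1.66 = 0.506.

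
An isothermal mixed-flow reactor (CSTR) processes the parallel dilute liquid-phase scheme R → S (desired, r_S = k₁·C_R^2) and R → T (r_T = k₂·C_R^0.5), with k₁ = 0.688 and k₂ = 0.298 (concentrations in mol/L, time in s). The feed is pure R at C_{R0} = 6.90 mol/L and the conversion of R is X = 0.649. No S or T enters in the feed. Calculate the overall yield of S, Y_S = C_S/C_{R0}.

Exit C_R = C_{R0}(1−X) = 6.90×0.351 = 2.422 mol/L.
A CSTR operates uniformly at the exit composition, giving r_S = 4.036 and r_T = 0.4638 (each k·C_R^n at C_R = 2.422).
Fraction of consumed R going to S: r_S/(r_S+r_T) = 0.8969.
C_S = 0.8969·C_{R0}·X = 0.8969×6.90×0.649 = 4.02 mol/L; Y_S = C_S/C_{R0} = 0.582.

0.582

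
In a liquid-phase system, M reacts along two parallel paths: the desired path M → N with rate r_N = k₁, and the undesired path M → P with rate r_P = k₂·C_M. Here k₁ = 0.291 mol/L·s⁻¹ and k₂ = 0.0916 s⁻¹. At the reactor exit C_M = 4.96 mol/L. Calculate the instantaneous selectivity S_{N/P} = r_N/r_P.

S_{N/P} = r_N/r_P = (k₁)/(k₂·C_M) = (k₁/k₂)·C_M⁻¹.
= (0.291) / (0.0916×4.960) = 0.2910/0.4543 = 0.640.

0.640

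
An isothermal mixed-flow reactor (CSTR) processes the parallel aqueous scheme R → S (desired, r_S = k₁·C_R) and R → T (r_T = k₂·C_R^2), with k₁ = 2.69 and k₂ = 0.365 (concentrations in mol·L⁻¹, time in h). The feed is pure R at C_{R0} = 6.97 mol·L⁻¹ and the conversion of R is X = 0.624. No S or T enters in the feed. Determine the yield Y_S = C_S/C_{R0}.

Exit C_R = C_{R0}(1−X) = 6.97×0.376 = 2.621 mol·L⁻¹.
Rates in a CSTR are evaluated at the outlet concentration: r_S = 2.69×2.621 = 7.050, r_T = 0.365×2.621^2 = 2.507.
Fraction of consumed R going to S: r_S/(r_S+r_T) = 0.7377.
C_S = 0.7377·C_{R0}·X = 0.7377×6.97×0.624 = 3.21 mol·L⁻¹; Y_S = C_S/C_{R0} = 0.460.

0.460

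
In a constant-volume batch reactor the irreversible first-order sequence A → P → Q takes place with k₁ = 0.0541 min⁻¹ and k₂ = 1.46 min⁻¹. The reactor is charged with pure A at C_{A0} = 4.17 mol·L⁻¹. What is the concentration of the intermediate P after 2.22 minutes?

0.136 mol·L⁻¹

For first-order series with pure A initially, C_P(t) = k₁C_{A0}/(k₂−k₁)·(e^(−k₁t) − e^(−k₂t)).
e^(−k₁t) = e^(−0.0541×2.22) = e^(−0.1201) = 0.8868; e^(−k₂t) = e^(−3.241) = 0.03912.
C_P = 0.0541×4.17/(1.46−0.0541) × (0.8868−0.03912) = 0.1605×0.8477 = 0.1360 mol·L⁻¹.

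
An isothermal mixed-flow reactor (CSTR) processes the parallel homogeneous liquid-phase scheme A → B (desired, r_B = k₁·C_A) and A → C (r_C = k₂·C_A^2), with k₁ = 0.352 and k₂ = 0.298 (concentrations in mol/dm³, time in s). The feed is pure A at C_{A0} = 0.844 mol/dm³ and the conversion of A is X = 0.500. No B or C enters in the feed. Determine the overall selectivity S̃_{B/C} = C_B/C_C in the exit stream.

2.80

Exit C_A = C_{A0}(1−X) = 0.844×0.500 = 0.4220 mol/dm³.
A CSTR operates uniformly at the exit composition, giving r_B = 0.1485 and r_C = 0.05307 (each k·C_A^n at C_A = 0.4220).
Overall selectivity = C_B/C_C = r_Bτ/(r_Cτ) = r_B/r_C = 2.80.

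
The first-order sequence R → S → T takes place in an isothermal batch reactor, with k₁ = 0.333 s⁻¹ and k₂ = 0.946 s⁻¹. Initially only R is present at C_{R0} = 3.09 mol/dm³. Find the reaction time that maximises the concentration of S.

For first-order series the maximum of C_S occurs at t_opt = ln(k₂/k₁)/(k₂−k₁).
= ln(0.946/0.333)/(0.946−0.333) = ln(2.841)/0.6130 = 1.044/0.6130 = 1.70 s.

1.70 s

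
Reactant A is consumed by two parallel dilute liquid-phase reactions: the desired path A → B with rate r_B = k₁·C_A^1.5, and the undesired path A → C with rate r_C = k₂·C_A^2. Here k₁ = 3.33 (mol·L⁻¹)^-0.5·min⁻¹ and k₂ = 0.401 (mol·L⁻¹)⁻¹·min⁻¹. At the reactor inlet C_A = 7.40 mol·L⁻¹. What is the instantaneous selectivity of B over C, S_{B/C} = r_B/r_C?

3.05

S_{B/C} = r_B/r_C = (k₁·C_A^1.5)/(k₂·C_A^2) = (k₁/k₂)·C_A^-0.5.
= (3.33×7.400^1.5) / (0.401×7.400^2) = 67.03/21.96 = 3.05.
The undesired path is higher order in A, so low C_A (CSTR or dilute feed) favours B.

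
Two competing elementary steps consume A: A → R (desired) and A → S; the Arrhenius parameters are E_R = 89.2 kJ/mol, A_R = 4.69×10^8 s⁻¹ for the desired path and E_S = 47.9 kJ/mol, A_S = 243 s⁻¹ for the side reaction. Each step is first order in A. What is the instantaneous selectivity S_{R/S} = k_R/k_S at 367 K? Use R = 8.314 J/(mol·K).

With equal orders, S_{R/S} = k_R/k_S = (A_R/A_S)·exp[(E_S−E_R)/(RT)].
(E_S−E_R)/(RT) = (47.9−89.2)×10³/(8.314×367) = -41300/3051 = -13.54.
k_R/k_S = (4.69×10^8/243)·exp(-13.54) = 1.930×10^6 × 1.323×10^-6 = 2.55.
Since E_R > E_S, raising the temperature improves selectivity toward R.

2.55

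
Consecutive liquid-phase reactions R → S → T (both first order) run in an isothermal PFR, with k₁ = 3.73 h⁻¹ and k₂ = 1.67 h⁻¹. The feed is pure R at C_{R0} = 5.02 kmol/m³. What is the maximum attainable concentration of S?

2.62 kmol/m³

At the optimum, C_{S,max}/C_{R0} = (k₁/k₂)^[k₂/(k₂−k₁)].
= (3.73/1.67)^(1.67/(1.67−3.73)) = (2.234)^(-0.8107) = 0.5213.
C_{S,max} = 0.5213×5.02 = 2.62 kmol/m³.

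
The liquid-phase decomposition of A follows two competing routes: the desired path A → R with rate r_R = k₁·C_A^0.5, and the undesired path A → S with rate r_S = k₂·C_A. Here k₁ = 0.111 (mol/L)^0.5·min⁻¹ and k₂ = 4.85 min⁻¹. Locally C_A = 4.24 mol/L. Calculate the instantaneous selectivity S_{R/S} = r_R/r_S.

0.0111

S_{R/S} = r_R/r_S = (k₁·C_A^0.5)/(k₂·C_A) = (k₁/k₂)·C_A^-0.5.
= (0.111×4.240^0.5) / (4.85×4.240) = 0.2286/20.56 = 0.0111.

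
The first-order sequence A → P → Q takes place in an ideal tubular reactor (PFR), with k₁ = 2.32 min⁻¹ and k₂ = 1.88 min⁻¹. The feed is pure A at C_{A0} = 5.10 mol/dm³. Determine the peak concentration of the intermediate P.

Evaluating C_P at τ_opt = ln(k₂/k₁)/(k₂−k₁) gives C_{P,max}/C_{A0} = (k₁/k₂)^[k₂/(k₂−k₁)].
= (2.32/1.88)^(1.88/(1.88−2.32)) = (1.234)^(-4.273) = 0.4072.
C_{P,max} = 0.4072×5.10 = 2.08 mol/dm³.

2.08 mol/dm³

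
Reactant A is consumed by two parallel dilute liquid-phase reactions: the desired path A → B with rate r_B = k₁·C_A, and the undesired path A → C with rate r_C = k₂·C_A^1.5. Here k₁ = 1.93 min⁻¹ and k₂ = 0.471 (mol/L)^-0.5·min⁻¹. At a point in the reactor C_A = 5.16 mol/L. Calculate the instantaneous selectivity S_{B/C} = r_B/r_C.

1.80

S_{B/C} = r_B/r_C = (k₁·C_A)/(k₂·C_A^1.5) = (k₁/k₂)·C_A^-0.5.
= (1.93×5.160) / (0.471×5.160^1.5) = 9.959/5.521 = 1.80.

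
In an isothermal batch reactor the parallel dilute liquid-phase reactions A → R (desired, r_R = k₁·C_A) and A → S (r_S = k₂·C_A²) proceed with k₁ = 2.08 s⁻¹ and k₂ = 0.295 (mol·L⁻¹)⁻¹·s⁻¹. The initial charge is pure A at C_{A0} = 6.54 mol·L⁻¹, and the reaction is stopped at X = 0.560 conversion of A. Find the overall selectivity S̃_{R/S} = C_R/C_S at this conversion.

C_A = C_{A0}(1−X) = 2.878 mol·L⁻¹.
Along a PFR/batch, dC_R/dC_A = −r_R/(r_R+r_S) = −k₁/(k₁+k₂·C_A).
Integrating from C_{A0} to C_A: C_R = (2.08/0.295)·ln[(2.08+0.295·6.54)/(2.08+0.295·2.88)] = 7.051·ln(4.009/2.929) = 2.214 mol·L⁻¹.
C_S = (C_{A0}−C_A)−C_R = 1.448 mol·L⁻¹; S̃_{R/S} = 2.214/1.448 = 1.53.

1.53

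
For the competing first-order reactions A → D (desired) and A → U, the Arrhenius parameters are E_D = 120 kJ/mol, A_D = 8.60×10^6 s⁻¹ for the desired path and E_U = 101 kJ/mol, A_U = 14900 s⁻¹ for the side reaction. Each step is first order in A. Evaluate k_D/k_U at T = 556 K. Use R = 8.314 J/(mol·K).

With equal orders, S_{D/U} = k_D/k_U = (A_D/A_U)·exp[(E_U−E_D)/(RT)].
(E_U−E_D)/(RT) = (101−120)×10³/(8.314×556) = -19000/4623 = -4.110.
k_D/k_U = (8.60×10^6/14900)·exp(-4.110) = 577.2 × 0.01640 = 9.47.

9.47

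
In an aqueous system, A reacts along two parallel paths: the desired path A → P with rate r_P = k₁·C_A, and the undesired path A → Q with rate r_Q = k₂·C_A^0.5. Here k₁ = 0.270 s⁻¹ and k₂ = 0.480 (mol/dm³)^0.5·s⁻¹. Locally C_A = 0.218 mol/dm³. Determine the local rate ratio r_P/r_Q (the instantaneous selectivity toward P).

0.263

S_{P/Q} = r_P/r_Q = (k₁·C_A)/(k₂·C_A^0.5) = (k₁/k₂)·C_A^0.5.
= (0.270×0.2180) / (0.480×0.2180^0.5) = 0.05886/0.2241 = 0.263.
Since the desired path is higher order in A, keeping C_A high (PFR or concentrated feed) favours P.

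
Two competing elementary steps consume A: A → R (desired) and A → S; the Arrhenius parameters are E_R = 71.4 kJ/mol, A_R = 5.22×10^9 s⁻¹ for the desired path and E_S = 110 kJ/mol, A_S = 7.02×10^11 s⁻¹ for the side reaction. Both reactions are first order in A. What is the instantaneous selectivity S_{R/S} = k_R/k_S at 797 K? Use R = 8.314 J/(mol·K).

2.52

k_R/k_S = (A_R/A_S)·exp[−(E_R−E_S)/(RT)] = (A_R/A_S)·exp[(E_S−E_R)/(RT)].
(E_S−E_R)/(RT) = (110−71.4)×10³/(8.314×797) = 38600/6626 = 5.825.
k_R/k_S = (5.22×10^9/7.02×10^11)·exp(5.825) = 0.007436 × 338.8 = 2.52.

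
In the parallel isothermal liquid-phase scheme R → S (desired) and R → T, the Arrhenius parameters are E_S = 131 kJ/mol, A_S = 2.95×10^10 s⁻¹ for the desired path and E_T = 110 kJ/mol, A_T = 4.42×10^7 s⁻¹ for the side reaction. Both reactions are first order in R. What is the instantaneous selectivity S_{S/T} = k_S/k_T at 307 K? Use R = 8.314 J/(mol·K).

Since both paths have the same order in R, the concentration cancels and S_{S/T} = k_S/k_T = (A_S/A_T)·exp[(E_T−E_S)/(RT)].
(E_T−E_S)/(RT) = (110−131)×10³/(8.314×307) = -21000/2552 = -8.228.
k_S/k_T = (2.95×10^10/4.42×10^7)·exp(-8.228) = 667.4 × 2.672×10^-4 = 0.178.

0.178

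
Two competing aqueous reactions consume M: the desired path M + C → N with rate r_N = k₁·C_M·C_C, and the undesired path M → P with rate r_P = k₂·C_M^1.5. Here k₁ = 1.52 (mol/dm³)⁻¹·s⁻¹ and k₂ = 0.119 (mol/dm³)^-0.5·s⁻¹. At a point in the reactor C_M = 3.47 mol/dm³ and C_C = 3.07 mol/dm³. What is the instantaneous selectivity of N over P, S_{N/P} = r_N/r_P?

S_{N/P} = r_N/r_P = (k₁·C_M·C_C)/(k₂·C_M^1.5) = (k₁/k₂)·C_M^-0.5·C_C.
= (1.52×3.470×3.070) / (0.119×3.470^1.5) = 16.19/0.7692 = 21.1.

21.1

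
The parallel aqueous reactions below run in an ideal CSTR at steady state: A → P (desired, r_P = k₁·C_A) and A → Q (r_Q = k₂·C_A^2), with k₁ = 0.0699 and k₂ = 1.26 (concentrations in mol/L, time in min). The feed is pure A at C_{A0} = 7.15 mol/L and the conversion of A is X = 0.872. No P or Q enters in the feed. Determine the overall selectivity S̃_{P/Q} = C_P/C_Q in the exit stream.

Exit C_A = C_{A0}(1−X) = 7.15×0.128 = 0.9152 mol/L.
A CSTR operates uniformly at the exit composition, giving r_P = 0.06397 and r_Q = 1.055 (each k·C_A^n at C_A = 0.9152).
Overall selectivity = C_P/C_Q = r_Pτ/(r_Qτ) = r_P/r_Q = 0.0606.

0.0606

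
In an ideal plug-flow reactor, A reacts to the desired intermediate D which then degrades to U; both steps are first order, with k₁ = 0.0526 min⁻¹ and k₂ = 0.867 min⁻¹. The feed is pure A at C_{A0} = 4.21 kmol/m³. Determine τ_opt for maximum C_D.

3.44 min

The intermediate peaks when r₁ = r₂, i.e. k₁e^(−k₁τ) = k₂e^(−k₂τ), giving τ_opt = ln(k₂/k₁)/(k₂−k₁).
= ln(0.867/0.0526)/(0.867−0.0526) = ln(16.48)/0.8144 = 2.802/0.8144 = 3.44 min.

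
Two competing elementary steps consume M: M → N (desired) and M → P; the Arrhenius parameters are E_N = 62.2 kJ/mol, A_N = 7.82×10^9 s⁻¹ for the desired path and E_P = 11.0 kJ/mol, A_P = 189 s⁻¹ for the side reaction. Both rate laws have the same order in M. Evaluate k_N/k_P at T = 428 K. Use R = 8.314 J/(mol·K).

Since both paths have the same order in M, the concentration cancels and S_{N/P} = k_N/k_P = (A_N/A_P)·exp[(E_P−E_N)/(RT)].
(E_P−E_N)/(RT) = (11.0−62.2)×10³/(8.314×428) = -51200/3558 = -14.39.
k_N/k_P = (7.82×10^9/189)·exp(-14.39) = 4.138×10^7 × 5.638×10^-7 = 23.3.
Since E_N > E_P, raising the temperature improves selectivity toward N.

23.3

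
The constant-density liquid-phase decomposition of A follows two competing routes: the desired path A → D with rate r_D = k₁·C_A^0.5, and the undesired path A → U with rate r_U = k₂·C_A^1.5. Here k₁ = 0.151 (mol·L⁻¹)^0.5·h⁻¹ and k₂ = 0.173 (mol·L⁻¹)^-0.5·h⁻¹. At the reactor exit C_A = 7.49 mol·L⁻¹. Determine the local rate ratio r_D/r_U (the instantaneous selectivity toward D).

S_{D/U} = r_D/r_U = (k₁·C_A^0.5)/(k₂·C_A^1.5) = (k₁/k₂)·C_A⁻¹.
= (0.151×7.490^0.5) / (0.173×7.490^1.5) = 0.4133/3.546 = 0.117.

0.117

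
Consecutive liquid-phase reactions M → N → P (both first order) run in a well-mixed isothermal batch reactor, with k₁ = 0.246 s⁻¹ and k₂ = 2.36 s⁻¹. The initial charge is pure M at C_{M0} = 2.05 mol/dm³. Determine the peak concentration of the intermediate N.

0.164 mol/dm³

At the optimum, C_{N,max}/C_{M0} = (k₁/k₂)^[k₂/(k₂−k₁)].
= (0.246/2.36)^(2.36/(2.36−0.246)) = (0.1042)^(1.116) = 0.08012.
C_{N,max} = 0.08012×2.05 = 0.164 mol/dm³.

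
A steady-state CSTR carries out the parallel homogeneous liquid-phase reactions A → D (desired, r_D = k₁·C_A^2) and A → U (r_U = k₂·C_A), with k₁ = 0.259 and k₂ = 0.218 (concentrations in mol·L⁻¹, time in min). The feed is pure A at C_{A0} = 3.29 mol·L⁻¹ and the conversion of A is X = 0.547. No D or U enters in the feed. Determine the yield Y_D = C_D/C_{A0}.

0.350

Exit C_A = C_{A0}(1−X) = 3.29×0.453 = 1.490 mol·L⁻¹.
Rates in a CSTR are evaluated at the outlet concentration: r_D = 0.259×1.490^2 = 0.5753, r_U = 0.218×1.490 = 0.3249.
Fraction of consumed A going to D: r_D/(r_D+r_U) = 0.6391.
C_D = 0.6391·C_{A0}·X = 0.6391×3.29×0.547 = 1.15 mol·L⁻¹; Y_D = C_D/C_{A0} = 0.350.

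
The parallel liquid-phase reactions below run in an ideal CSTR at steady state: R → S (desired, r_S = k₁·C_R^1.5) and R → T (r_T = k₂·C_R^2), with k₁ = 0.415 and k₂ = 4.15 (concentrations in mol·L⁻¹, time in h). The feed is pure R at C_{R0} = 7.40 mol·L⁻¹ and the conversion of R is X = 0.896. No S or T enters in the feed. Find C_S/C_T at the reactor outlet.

Exit C_R = C_{R0}(1−X) = 7.40×0.104 = 0.7696 mol·L⁻¹.
A CSTR operates uniformly at the exit composition, giving r_S = 0.2802 and r_T = 2.458 (each k·C_R^n at C_R = 0.7696).
Overall selectivity = C_S/C_T = r_Sτ/(r_Tτ) = r_S/r_T = 0.114.

0.114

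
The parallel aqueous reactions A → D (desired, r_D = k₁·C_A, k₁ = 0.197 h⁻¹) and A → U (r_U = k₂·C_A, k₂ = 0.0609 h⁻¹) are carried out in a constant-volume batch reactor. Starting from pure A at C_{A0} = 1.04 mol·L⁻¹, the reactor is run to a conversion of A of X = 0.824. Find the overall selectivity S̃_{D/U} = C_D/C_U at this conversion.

C_A = C_{A0}(1−X) = 0.1830 mol·L⁻¹.
Both paths are first order in A, so the instantaneous fraction to D is constant: dC_D/d(−C_A) = k₁/(k₁+k₂) = 0.7639.
C_D = 0.7639·(C_{A0}−C_A) = 0.7639×0.8570 = 0.655 mol·L⁻¹.
C_U = (C_{A0}−C_A)−C_D = 0.2024 mol·L⁻¹; S̃_{D/U} = 0.6546/0.2024 = 3.23.

3.23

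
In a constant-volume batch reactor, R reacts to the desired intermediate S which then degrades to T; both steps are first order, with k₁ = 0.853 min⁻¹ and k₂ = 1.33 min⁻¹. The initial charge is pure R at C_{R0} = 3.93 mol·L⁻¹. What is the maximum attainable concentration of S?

1.14 mol·L⁻¹

Evaluating C_S at t_opt = ln(k₂/k₁)/(k₂−k₁) gives C_{S,max}/C_{R0} = (k₁/k₂)^[k₂/(k₂−k₁)].
= (0.853/1.33)^(1.33/(1.33−0.853)) = (0.6414)^(2.788) = 0.2898.
C_{S,max} = 0.2898×3.93 = 1.14 mol·L⁻¹.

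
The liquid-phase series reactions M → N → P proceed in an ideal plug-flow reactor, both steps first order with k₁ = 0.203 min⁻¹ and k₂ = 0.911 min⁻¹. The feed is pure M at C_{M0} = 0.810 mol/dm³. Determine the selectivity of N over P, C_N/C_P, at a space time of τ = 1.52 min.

1.10

Solving the coupled first-order balances gives C_N(τ) = [k₁/(k₂−k₁)]·C_{M0}·(e^(−k₁τ) − e^(−k₂τ)).
e^(−k₁τ) = e^(−0.203×1.52) = e^(−0.3086) = 0.7345; e^(−k₂τ) = e^(−1.385) = 0.2504.
C_N = 0.203×0.810/(0.911−0.203) × (0.7345−0.2504) = 0.2322×0.4841 = 0.1124 mol/dm³.
C_M = C_{M0}e^(−k₁τ) = 0.5949 mol/dm³, so C_P = C_{M0}−C_M−C_N = 0.1026 mol/dm³; C_N/C_P = 1.10.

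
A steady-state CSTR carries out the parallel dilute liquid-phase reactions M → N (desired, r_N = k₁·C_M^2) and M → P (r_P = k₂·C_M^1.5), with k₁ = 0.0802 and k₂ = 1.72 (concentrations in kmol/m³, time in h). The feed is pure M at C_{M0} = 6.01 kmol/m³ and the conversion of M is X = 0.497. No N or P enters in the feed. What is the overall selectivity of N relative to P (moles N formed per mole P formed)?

0.0811

Exit C_M = C_{M0}(1−X) = 6.01×0.503 = 3.023 kmol/m³.
Rates in a CSTR are evaluated at the outlet concentration: r_N = 0.0802×3.023^2 = 0.7329, r_P = 1.72×3.023^1.5 = 9.040.
Overall selectivity = C_N/C_P = r_Nτ/(r_Pτ) = r_N/r_P = 0.0811.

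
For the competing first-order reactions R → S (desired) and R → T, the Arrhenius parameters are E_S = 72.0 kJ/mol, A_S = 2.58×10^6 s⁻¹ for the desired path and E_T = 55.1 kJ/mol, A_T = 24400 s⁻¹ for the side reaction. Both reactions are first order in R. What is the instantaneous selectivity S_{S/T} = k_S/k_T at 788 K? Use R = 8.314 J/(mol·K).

Since both paths have the same order in R, the concentration cancels and S_{S/T} = k_S/k_T = (A_S/A_T)·exp[(E_T−E_S)/(RT)].
(E_T−E_S)/(RT) = (55.1−72.0)×10³/(8.314×788) = -16900/6551 = -2.580.
k_S/k_T = (2.58×10^6/24400)·exp(-2.580) = 105.7 × 0.07581 = 8.02.

8.02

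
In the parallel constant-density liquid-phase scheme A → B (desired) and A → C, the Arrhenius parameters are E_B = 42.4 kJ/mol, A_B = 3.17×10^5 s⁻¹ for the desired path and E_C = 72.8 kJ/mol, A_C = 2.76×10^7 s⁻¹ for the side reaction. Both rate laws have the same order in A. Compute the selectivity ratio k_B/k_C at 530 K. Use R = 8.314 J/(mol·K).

11.4

k_B/k_C = (A_B/A_C)·exp[−(E_B−E_C)/(RT)] = (A_B/A_C)·exp[(E_C−E_B)/(RT)].
(E_C−E_B)/(RT) = (72.8−42.4)×10³/(8.314×530) = 30400/4406 = 6.899.
k_B/k_C = (3.17×10^5/2.76×10^7)·exp(6.899) = 0.01149 × 991.3 = 11.4.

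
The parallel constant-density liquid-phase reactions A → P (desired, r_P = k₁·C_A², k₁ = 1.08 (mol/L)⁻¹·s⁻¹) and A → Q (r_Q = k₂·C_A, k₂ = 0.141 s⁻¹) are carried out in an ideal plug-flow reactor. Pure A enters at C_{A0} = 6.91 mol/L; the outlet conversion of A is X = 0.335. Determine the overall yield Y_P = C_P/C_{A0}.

0.327

C_A = C_{A0}(1−X) = 4.595 mol/L.
Along a PFR/batch, dC_Q/dC_A = −r_Q/(r_P+r_Q) = −k₂/(k₂+k₁·C_A).
Integrating from C_{A0} to C_A: C_Q = (0.141/1.08)·ln[(0.141+1.08·6.91)/(0.141+1.08·4.60)] = 0.1306·ln(7.604/5.104) = 0.05205 mol/L.
Then C_P = (C_{A0}−C_A) − C_Q = 2.315 − 0.05205 = 2.263 mol/L.
Y_P = C_P/C_{A0} = 2.263/6.91 = 0.327.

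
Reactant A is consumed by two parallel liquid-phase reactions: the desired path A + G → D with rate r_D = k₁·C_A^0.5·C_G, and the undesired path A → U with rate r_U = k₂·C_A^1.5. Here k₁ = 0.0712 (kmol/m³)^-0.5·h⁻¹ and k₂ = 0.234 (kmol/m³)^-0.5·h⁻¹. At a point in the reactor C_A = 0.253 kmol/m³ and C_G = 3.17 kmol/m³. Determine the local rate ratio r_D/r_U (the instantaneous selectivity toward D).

S_{D/U} = r_D/r_U = (k₁·C_A^0.5·C_G)/(k₂·C_A^1.5) = (k₁/k₂)·C_A⁻¹·C_G.
= (0.0712×0.2530^0.5×3.170) / (0.234×0.2530^1.5) = 0.1135/0.02978 = 3.81.

3.81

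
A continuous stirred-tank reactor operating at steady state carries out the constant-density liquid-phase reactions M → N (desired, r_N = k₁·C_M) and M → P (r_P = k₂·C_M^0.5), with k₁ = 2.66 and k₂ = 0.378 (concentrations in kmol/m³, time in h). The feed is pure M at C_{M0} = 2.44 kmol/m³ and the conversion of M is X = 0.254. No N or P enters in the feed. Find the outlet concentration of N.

0.561 kmol/m³

Exit C_M = C_{M0}(1−X) = 2.44×0.746 = 1.820 kmol/m³.
Rates in a CSTR are evaluated at the outlet concentration: r_N = 2.66×1.820 = 4.842, r_P = 0.378×1.820^0.5 = 0.5100.
Fraction of consumed M going to N: r_N/(r_N+r_P) = 0.9047.
C_N = 0.9047·C_{M0}·X = 0.9047×2.44×0.254 = 0.561 kmol/m³.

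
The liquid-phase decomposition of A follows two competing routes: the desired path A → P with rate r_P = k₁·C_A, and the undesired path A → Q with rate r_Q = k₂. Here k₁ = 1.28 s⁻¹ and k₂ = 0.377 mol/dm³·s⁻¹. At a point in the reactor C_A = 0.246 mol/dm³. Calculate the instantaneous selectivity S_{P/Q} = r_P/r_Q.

0.835

S_{P/Q} = r_P/r_Q = (k₁·C_A)/(k₂) = (k₁/k₂)·C_A.
= (1.28×0.2460) / (0.377) = 0.3149/0.3770 = 0.835.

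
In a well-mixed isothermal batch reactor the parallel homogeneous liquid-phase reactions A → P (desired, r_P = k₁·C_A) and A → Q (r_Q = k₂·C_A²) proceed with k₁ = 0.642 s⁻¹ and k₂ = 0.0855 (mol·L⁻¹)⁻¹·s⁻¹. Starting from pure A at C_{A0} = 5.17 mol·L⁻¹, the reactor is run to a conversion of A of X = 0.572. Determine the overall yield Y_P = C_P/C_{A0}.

0.386

C_A = C_{A0}(1−X) = 2.213 mol·L⁻¹.
Along a PFR/batch, dC_P/dC_A = −r_P/(r_P+r_Q) = −k₁/(k₁+k₂·C_A).
Integrating from C_{A0} to C_A: C_P = (0.642/0.0855)·ln[(0.642+0.0855·5.17)/(0.642+0.0855·2.21)] = 7.509·ln(1.084/0.8312) = 1.994 mol·L⁻¹.
Y_P = C_P/C_{A0} = 1.994/5.17 = 0.386.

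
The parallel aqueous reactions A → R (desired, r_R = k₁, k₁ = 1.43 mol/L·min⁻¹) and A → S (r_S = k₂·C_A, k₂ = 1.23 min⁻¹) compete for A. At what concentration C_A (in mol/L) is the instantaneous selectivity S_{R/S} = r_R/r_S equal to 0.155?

S_{R/S} = (k₁/k₂)·C_A⁻¹ ⇒ C_A = (S·k₂/k₁)^(-1).
= (0.155×1.23/1.43)^(-1) = (0.1333)^(-1) = 7.50 mol/L.

7.50 mol/L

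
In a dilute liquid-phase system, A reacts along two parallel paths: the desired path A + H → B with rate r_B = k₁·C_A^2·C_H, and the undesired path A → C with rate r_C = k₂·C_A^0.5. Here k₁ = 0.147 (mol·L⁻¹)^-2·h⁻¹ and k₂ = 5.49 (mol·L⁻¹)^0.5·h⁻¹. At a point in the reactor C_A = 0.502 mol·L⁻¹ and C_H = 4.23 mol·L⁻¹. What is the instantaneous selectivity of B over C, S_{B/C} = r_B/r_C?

S_{B/C} = r_B/r_C = (k₁·C_A^2·C_H)/(k₂·C_A^0.5) = (k₁/k₂)·C_A^1.5·C_H.
= (0.147×0.5020^2×4.230) / (5.49×0.5020^0.5) = 0.1567/3.890 = 0.0403.

0.0403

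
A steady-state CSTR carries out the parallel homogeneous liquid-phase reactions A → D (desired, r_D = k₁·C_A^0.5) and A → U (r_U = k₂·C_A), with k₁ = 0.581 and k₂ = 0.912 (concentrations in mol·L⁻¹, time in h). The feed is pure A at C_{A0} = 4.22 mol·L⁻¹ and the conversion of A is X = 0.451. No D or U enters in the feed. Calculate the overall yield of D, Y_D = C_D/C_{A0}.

Exit C_A = C_{A0}(1−X) = 4.22×0.549 = 2.317 mol·L⁻¹.
A CSTR operates uniformly at the exit composition, giving r_D = 0.8843 and r_U = 2.113 (each k·C_A^n at C_A = 2.317).
Fraction of consumed A going to D: r_D/(r_D+r_U) = 0.2951.
C_D = 0.2951·C_{A0}·X = 0.2951×4.22×0.451 = 0.562 mol·L⁻¹; Y_D = C_D/C_{A0} = 0.133.

0.133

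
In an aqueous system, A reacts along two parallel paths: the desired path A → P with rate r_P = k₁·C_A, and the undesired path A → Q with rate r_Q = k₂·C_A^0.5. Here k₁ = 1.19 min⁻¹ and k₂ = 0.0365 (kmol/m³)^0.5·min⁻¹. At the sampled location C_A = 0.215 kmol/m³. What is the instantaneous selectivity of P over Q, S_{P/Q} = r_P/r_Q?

15.1

S_{P/Q} = r_P/r_Q = (k₁·C_A)/(k₂·C_A^0.5) = (k₁/k₂)·C_A^0.5.
= (1.19×0.2150) / (0.0365×0.2150^0.5) = 0.2558/0.01692 = 15.1.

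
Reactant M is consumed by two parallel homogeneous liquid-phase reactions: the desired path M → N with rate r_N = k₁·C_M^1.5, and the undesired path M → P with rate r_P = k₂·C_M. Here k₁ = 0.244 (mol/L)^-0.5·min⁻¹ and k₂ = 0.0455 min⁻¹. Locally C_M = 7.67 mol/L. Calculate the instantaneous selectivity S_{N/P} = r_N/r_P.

S_{N/P} = r_N/r_P = (k₁·C_M^1.5)/(k₂·C_M) = (k₁/k₂)·C_M^0.5.
= (0.244×7.670^1.5) / (0.0455×7.670) = 5.183/0.3490 = 14.9.
Since the desired path is higher order in M, keeping C_M high (PFR or concentrated feed) favours N.

14.9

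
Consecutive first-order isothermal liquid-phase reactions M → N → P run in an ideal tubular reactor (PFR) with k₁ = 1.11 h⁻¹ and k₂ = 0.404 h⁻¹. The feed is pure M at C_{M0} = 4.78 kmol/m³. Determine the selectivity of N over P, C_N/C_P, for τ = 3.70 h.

The intermediate concentration in a first-order A→B→C sequence is C_N = k₁C_{M0}(e^(−k₁τ) − e^(−k₂τ))/(k₂−k₁).
e^(−k₁τ) = e^(−1.11×3.70) = e^(−4.107) = 0.01646; e^(−k₂τ) = e^(−1.495) = 0.2243.
C_N = 1.11×4.78/(0.404−1.11) × (0.01646−0.2243) = (-7.515)×(-0.2078) = 1.562 kmol/m³.
C_M = C_{M0}e^(−k₁τ) = 0.07866 kmol/m³, so C_P = C_{M0}−C_M−C_N = 3.139 kmol/m³; C_N/C_P = 0.498.

0.498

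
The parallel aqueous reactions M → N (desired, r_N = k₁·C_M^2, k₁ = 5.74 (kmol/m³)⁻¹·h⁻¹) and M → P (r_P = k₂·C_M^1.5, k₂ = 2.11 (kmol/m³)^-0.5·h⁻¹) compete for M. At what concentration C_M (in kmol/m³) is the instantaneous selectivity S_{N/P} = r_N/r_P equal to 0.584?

0.0461 kmol/m³

S_{N/P} = (k₁/k₂)·C_M^0.5 ⇒ C_M = (S·k₂/k₁)^(2).
= (0.584×2.11/5.74)^(2) = (0.2147)^(2) = 0.0461 kmol/m³.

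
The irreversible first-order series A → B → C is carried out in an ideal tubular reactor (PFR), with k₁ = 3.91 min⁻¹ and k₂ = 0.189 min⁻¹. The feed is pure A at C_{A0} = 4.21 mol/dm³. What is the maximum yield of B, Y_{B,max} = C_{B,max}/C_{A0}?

Evaluating C_B at τ_opt = ln(k₂/k₁)/(k₂−k₁) gives C_{B,max}/C_{A0} = (k₁/k₂)^[k₂/(k₂−k₁)].
= (3.91/0.189)^(0.189/(0.189−3.91)) = (20.69)^(-0.05079) = 0.8574.

0.857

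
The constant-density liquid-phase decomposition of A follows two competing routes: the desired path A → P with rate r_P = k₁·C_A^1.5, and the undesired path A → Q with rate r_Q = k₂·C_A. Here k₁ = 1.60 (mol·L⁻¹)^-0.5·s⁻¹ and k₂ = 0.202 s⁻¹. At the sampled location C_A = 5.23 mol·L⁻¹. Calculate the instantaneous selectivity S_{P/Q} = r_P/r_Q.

18.1

S_{P/Q} = r_P/r_Q = (k₁·C_A^1.5)/(k₂·C_A) = (k₁/k₂)·C_A^0.5.
= (1.60×5.230^1.5) / (0.202×5.230) = 19.14/1.056 = 18.1.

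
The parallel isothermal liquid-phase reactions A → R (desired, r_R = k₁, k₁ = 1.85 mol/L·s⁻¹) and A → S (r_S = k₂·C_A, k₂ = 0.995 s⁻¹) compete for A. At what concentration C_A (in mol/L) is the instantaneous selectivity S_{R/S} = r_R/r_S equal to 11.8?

S_{R/S} = (k₁/k₂)·C_A⁻¹ ⇒ C_A = (S·k₂/k₁)^(-1).
= (11.8×0.995/1.85)^(-1) = (6.346)^(-1) = 0.158 mol/L.

0.158 mol/L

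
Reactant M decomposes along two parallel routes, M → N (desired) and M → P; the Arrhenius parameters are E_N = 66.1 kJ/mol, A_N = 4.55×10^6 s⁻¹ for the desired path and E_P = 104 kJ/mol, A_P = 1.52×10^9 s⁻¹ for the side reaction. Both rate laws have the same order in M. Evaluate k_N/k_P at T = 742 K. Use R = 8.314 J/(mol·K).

1.39

With equal orders, S_{N/P} = k_N/k_P = (A_N/A_P)·exp[(E_P−E_N)/(RT)].
(E_P−E_N)/(RT) = (104−66.1)×10³/(8.314×742) = 37900/6169 = 6.144.
k_N/k_P = (4.55×10^6/1.52×10^9)·exp(6.144) = 0.002993 × 465.7 = 1.39.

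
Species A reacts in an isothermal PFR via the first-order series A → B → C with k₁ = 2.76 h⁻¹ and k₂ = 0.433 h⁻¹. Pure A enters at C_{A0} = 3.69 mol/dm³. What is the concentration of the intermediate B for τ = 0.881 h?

For first-order series with pure A initially, C_B(τ) = k₁C_{A0}/(k₂−k₁)·(e^(−k₁τ) − e^(−k₂τ)).
e^(−k₁τ) = e^(−2.76×0.881) = e^(−2.432) = 0.08790; e^(−k₂τ) = e^(−0.3815) = 0.6829.
C_B = 2.76×3.69/(0.433−2.76) × (0.08790−0.6829) = (-4.377)×(-0.5950) = 2.604 mol/dm³.

2.60 mol/dm³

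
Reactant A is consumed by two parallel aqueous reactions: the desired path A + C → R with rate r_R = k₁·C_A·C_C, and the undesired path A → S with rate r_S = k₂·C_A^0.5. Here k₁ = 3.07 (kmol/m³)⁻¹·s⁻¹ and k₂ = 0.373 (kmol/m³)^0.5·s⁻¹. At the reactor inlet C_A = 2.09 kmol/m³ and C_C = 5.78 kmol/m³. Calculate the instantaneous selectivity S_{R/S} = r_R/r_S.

68.8

S_{R/S} = r_R/r_S = (k₁·C_A·C_C)/(k₂·C_A^0.5) = (k₁/k₂)·C_A^0.5·C_C.
= (3.07×2.090×5.780) / (0.373×2.090^0.5) = 37.09/0.5392 = 68.8.
Since the desired path is higher order in A, keeping C_A high (PFR or concentrated feed) favours R.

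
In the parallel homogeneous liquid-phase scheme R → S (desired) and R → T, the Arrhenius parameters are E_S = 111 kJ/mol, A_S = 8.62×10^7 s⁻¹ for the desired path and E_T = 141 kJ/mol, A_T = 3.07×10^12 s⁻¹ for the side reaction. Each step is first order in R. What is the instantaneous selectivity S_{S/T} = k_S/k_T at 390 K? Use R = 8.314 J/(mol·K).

0.293

k_S/k_T = (A_S/A_T)·exp[−(E_S−E_T)/(RT)] = (A_S/A_T)·exp[(E_T−E_S)/(RT)].
(E_T−E_S)/(RT) = (141−111)×10³/(8.314×390) = 30000/3242 = 9.252.
k_S/k_T = (8.62×10^7/3.07×10^12)·exp(9.252) = 2.808×10^-5 × 10428 = 0.293.
Since E_S < E_T, lowering the temperature improves selectivity toward S.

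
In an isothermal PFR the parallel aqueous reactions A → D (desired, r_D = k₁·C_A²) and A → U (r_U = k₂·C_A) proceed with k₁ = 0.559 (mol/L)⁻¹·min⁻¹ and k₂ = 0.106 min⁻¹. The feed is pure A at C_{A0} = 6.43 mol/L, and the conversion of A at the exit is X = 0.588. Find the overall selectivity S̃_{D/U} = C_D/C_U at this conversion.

22.5

C_A = C_{A0}(1−X) = 2.649 mol/L.
Along a PFR/batch, dC_U/dC_A = −r_U/(r_D+r_U) = −k₂/(k₂+k₁·C_A).
Integrating from C_{A0} to C_A: C_U = (0.106/0.559)·ln[(0.106+0.559·6.43)/(0.106+0.559·2.65)] = 0.1896·ln(3.700/1.587) = 0.1605 mol/L.
Then C_D = (C_{A0}−C_A) − C_U = 3.781 − 0.1605 = 3.620 mol/L.
S̃_{D/U} = C_D/C_U = 3.620/0.1605 = 22.5.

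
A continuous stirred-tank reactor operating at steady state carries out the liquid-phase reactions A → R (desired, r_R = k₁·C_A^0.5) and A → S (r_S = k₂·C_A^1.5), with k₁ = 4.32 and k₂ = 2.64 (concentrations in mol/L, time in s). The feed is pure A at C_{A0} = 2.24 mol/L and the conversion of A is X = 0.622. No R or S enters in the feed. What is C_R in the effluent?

0.918 mol/L

Exit C_A = C_{A0}(1−X) = 2.24×0.378 = 0.8467 mol/L.
In a CSTR the entire volume is at exit conditions, so r_R = 4.32×0.8467^0.5 = 3.975 and r_S = 2.64×0.8467^1.5 = 2.057.
Fraction of consumed A going to R: r_R/(r_R+r_S) = 0.6590.
C_R = 0.6590·C_{A0}·X = 0.6590×2.24×0.622 = 0.918 mol/L.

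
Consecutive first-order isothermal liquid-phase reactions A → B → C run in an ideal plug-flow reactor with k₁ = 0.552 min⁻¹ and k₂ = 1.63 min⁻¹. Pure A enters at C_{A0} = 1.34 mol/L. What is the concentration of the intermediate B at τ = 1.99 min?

Solving the coupled first-order balances gives C_B(τ) = [k₁/(k₂−k₁)]·C_{A0}·(e^(−k₁τ) − e^(−k₂τ)).
e^(−k₁τ) = e^(−0.552×1.99) = e^(−1.098) = 0.3334; e^(−k₂τ) = e^(−3.244) = 0.03902.
C_B = 0.552×1.34/(1.63−0.552) × (0.3334−0.03902) = 0.6862×0.2944 = 0.2020 mol/L.

0.202 mol/L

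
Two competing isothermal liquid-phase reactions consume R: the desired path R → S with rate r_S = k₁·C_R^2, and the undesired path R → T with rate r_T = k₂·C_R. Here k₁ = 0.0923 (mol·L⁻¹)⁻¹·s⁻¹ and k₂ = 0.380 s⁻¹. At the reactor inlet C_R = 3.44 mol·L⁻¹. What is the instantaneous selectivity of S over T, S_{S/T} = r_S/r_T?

S_{S/T} = r_S/r_T = (k₁·C_R^2)/(k₂·C_R) = (k₁/k₂)·C_R.
= (0.0923×3.440^2) / (0.380×3.440) = 1.092/1.307 = 0.836.

0.836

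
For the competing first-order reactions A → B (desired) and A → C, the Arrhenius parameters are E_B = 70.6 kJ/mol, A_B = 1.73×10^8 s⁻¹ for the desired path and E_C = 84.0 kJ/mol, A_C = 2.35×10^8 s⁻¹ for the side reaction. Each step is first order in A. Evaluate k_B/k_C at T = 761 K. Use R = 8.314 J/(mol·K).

6.12

Since both paths have the same order in A, the concentration cancels and S_{B/C} = k_B/k_C = (A_B/A_C)·exp[(E_C−E_B)/(RT)].
(E_C−E_B)/(RT) = (84.0−70.6)×10³/(8.314×761) = 13400/6327 = 2.118.
k_B/k_C = (1.73×10^8/2.35×10^8)·exp(2.118) = 0.7362 × 8.314 = 6.12.
Since E_B < E_C, lowering the temperature improves selectivity toward B.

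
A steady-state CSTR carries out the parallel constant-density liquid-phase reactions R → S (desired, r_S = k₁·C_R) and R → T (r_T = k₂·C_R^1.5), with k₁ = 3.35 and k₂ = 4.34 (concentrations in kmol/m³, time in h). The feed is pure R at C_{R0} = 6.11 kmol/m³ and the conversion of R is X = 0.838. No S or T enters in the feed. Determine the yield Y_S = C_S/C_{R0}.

Exit C_R = C_{R0}(1−X) = 6.11×0.162 = 0.9898 kmol/m³.
Rates in a CSTR are evaluated at the outlet concentration: r_S = 3.35×0.9898 = 3.316, r_T = 4.34×0.9898^1.5 = 4.274.
Fraction of consumed R going to S: r_S/(r_S+r_T) = 0.4369.
C_S = 0.4369·C_{R0}·X = 0.4369×6.11×0.838 = 2.24 kmol/m³; Y_S = C_S/C_{R0} = 0.366.

0.366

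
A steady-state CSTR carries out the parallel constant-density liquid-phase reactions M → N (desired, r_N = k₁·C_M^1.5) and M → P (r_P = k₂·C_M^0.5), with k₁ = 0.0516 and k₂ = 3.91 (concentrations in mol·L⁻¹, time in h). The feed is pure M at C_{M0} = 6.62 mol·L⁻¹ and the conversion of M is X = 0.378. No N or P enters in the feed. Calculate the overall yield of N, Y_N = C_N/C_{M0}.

Exit C_M = C_{M0}(1−X) = 6.62×0.622 = 4.118 mol·L⁻¹.
A CSTR operates uniformly at the exit composition, giving r_N = 0.4311 and r_P = 7.934 (each k·C_M^n at C_M = 4.118).
Fraction of consumed M going to N: r_N/(r_N+r_P) = 0.05154.
C_N = 0.05154·C_{M0}·X = 0.05154×6.62×0.378 = 0.129 mol·L⁻¹; Y_N = C_N/C_{M0} = 0.0195.

0.0195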